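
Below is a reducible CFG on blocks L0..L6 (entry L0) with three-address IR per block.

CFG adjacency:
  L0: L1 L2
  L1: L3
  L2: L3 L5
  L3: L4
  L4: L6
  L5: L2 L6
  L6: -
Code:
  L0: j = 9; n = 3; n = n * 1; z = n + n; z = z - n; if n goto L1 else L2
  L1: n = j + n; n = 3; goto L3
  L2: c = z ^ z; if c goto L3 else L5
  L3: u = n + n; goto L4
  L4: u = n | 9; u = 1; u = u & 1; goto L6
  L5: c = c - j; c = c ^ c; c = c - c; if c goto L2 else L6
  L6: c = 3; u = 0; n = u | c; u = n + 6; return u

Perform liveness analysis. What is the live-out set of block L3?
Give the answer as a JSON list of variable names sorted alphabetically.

Answer: ["n"]

Working:
Block summaries:
  L0: def={j,n,z} ue=∅
  L1: def={n} ue={j,n}
  L2: def={c} ue={z}
  L3: def={u} ue={n}
  L4: def={u} ue={n}
  L5: def={c} ue={c,j}
  L6: def={c,n,u} ue=∅

Backward fixpoint:
  L0: in=∅ out={j,n,z}
  L1: in={j,n} out={n}
  L2: in={j,n,z} out={c,j,n,z}
  L3: in={n} out={n}
  L4: in={n} out=∅
  L5: in={c,j,n,z} out={j,n,z}
  L6: in=∅ out=∅

live-out(L3) = ["n"]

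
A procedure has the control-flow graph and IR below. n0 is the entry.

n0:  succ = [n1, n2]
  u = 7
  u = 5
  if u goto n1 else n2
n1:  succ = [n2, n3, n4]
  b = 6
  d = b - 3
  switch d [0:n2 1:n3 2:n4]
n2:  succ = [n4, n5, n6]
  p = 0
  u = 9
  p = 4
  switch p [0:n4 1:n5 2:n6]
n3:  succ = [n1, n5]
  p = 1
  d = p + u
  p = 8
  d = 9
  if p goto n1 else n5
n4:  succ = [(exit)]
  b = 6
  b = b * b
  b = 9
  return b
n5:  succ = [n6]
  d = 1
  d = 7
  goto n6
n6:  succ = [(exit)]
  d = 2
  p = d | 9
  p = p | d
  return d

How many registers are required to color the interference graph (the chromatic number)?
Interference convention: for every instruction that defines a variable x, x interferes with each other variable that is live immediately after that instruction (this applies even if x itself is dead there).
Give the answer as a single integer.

Block summaries:
  n0: def={u} ue=∅
  n1: def={b,d} ue=∅
  n2: def={p,u} ue=∅
  n3: def={d,p} ue={u}
  n4: def={b} ue=∅
  n5: def={d} ue=∅
  n6: def={d,p} ue=∅

Live sets:
  live n0: ∅→{u}
  live n1: {u}→{u}
  live n2: ∅→∅
  live n3: {u}→{u}
  live n4: ∅→∅
  live n5: ∅→∅
  live n6: ∅→∅

Interference:
  b↔{u}
  d↔{p,u}
  p↔{d,u}
  u↔{b,d,p}

Chromatic number:
  {d,p,u} pairwise interfere (3-clique) ⇒ χ ≥ 3
  assign b→R1 d→R1 p→R2 u→R0 — no edge inside a register ⇒ χ ≤ 3
  χ = 3

Answer: 3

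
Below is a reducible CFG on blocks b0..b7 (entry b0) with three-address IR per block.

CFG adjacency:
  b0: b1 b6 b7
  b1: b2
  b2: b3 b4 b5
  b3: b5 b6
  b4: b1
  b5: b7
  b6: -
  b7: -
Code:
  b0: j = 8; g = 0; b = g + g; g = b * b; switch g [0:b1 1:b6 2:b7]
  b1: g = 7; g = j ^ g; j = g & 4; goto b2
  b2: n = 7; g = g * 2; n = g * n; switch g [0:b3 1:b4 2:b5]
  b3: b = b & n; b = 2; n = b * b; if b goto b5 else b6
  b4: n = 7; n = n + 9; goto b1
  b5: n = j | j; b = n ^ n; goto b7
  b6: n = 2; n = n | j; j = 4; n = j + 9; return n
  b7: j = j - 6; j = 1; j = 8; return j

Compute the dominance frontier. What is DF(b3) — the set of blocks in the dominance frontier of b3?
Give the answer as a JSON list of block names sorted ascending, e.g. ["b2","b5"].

idom tree: b1←b0 b2←b1 b3←b2 b4←b2 b5←b2 b6←b0 b7←b0
Dom∩ at merges:
  b1: preds {b0,b4}: {b0} ∩ {b0,b1,b2,b4} = {b0}; idom=b0
  b5: preds {b2,b3}: {b0,b1,b2} ∩ {b0,b1,b2,b3} = {b0,b1,b2}; idom=b2
  b6: preds {b0,b3}: {b0} ∩ {b0,b1,b2,b3} = {b0}; idom=b0
  b7: preds {b0,b5}: {b0} ∩ {b0,b1,b2,b5} = {b0}; idom=b0

DF walk-up:
  join b1 pred b0: · stop@b0
  join b1 pred b4: b4→b2→b1 stop@b0
  join b5 pred b2: · stop@b2
  join b5 pred b3: b3 stop@b2
  join b6 pred b0: · stop@b0
  join b6 pred b3: b3→b2→b1 stop@b0
  join b7 pred b0: · stop@b0
  join b7 pred b5: b5→b2→b1 stop@b0
  b0: DF=∅
  b1: DF={b1,b6,b7}
  b2: DF={b1,b6,b7}
  b3: DF={b5,b6}
  b4: DF={b1}
  b5: DF={b7}
  b6: DF=∅
  b7: DF=∅

DF(b3) = ["b5", "b6"]

Answer: ["b5", "b6"]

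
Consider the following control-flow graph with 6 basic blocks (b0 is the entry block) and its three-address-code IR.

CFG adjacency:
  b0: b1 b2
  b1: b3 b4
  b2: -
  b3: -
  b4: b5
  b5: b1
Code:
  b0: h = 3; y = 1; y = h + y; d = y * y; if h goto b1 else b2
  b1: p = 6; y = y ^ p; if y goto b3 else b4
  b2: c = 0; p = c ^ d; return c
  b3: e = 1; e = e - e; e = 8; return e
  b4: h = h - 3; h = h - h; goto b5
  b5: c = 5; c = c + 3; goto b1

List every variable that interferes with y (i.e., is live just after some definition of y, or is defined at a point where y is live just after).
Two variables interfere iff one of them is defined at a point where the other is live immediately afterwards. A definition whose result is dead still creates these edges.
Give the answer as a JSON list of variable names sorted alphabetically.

Answer: ["c", "d", "h", "p"]

Working:
def/use:
  b0: def={d,h,y} ue=∅
  b1: def={p,y} ue={y}
  b2: def={c,p} ue={d}
  b3: def={e} ue=∅
  b4: def={h} ue={h}
  b5: def={c} ue=∅

Liveness:
  live b0: ∅→{d,h,y}
  live b1: {h,y}→{h,y}
  live b2: {d}→∅
  live b3: ∅→∅
  live b4: {h,y}→{h,y}
  live b5: {h,y}→{h,y}

Conflict graph:
  c — {d,h,p,y}
  d — {c,h,y}
  e — ∅
  h — {c,d,p,y}
  p — {c,h,y}
  y — {c,d,h,p}

N(y) = ["c", "d", "h", "p"]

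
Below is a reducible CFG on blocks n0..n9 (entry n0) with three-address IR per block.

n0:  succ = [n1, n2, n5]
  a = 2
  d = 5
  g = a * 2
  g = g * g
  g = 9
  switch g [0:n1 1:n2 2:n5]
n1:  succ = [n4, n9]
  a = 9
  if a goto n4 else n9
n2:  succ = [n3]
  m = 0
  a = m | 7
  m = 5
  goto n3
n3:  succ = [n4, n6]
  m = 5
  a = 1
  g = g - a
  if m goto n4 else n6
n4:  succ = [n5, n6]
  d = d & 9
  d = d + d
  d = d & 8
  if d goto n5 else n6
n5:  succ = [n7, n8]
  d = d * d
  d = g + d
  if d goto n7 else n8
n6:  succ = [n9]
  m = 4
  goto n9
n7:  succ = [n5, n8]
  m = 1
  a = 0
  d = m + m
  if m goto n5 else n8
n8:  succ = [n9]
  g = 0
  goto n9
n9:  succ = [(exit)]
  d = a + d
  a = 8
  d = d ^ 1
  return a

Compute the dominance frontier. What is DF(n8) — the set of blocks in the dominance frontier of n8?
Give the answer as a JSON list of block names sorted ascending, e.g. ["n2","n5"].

idom tree: n1←n0 n2←n0 n3←n2 n4←n0 n5←n0 n6←n0 n7←n5 n8←n5 n9←n0
Dom at joins:
  n4: preds {n1,n3}: {n0,n1} ∩ {n0,n2,n3} = {n0}; idom=n0
  n5: preds {n0,n4,n7}: {n0} ∩ {n0,n4} ∩ {n0,n5,n7} = {n0}; idom=n0
  n6: preds {n3,n4}: {n0,n2,n3} ∩ {n0,n4} = {n0}; idom=n0
  n8: preds {n5,n7}: {n0,n5} ∩ {n0,n5,n7} = {n0,n5}; idom=n5
  n9: preds {n1,n6,n8}: {n0,n1} ∩ {n0,n6} ∩ {n0,n5,n8} = {n0}; idom=n0

DF walk-up:
  join n4 pred n1: n1 stop@n0
  join n4 pred n3: n3→n2 stop@n0
  join n5 pred n0: · stop@n0
  join n5 pred n4: n4 stop@n0
  join n5 pred n7: n7→n5 stop@n0
  join n6 pred n3: n3→n2 stop@n0
  join n6 pred n4: n4 stop@n0
  join n8 pred n5: · stop@n5
  join n8 pred n7: n7 stop@n5
  join n9 pred n1: n1 stop@n0
  join n9 pred n6: n6 stop@n0
  join n9 pred n8: n8→n5 stop@n0
  n0 → ∅
  n1 → {n4,n9}
  n2 → {n4,n6}
  n3 → {n4,n6}
  n4 → {n5,n6}
  n5 → {n5,n9}
  n6 → {n9}
  n7 → {n5,n8}
  n8 → {n9}
  n9 → ∅

DF(n8) = ["n9"]

Answer: ["n9"]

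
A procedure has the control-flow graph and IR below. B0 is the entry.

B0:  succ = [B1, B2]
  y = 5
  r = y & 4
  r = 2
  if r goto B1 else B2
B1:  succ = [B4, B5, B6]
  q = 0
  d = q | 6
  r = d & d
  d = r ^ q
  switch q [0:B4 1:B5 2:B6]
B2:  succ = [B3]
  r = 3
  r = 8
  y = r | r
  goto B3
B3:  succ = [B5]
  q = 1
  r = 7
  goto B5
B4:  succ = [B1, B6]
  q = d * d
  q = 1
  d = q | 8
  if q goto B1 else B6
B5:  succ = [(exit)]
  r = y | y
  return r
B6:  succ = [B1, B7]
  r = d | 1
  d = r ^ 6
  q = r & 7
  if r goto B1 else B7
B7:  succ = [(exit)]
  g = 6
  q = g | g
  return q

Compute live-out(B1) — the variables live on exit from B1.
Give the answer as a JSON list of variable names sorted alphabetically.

Per-block:
  B0: {r,y} / ∅
  B1: {d,q,r} / ∅
  B2: {r,y} / ∅
  B3: {q,r} / ∅
  B4: {d,q} / {d}
  B5: {r} / {y}
  B6: {d,q,r} / {d}
  B7: {g,q} / ∅

Backward fixpoint:
  live B0: ∅→{y}
  live B1: {y}→{d,y}
  live B2: ∅→{y}
  live B3: {y}→{y}
  live B4: {d,y}→{d,y}
  live B5: {y}→∅
  live B6: {d,y}→{y}
  live B7: ∅→∅

live-out(B1) = ["d", "y"]

Answer: ["d", "y"]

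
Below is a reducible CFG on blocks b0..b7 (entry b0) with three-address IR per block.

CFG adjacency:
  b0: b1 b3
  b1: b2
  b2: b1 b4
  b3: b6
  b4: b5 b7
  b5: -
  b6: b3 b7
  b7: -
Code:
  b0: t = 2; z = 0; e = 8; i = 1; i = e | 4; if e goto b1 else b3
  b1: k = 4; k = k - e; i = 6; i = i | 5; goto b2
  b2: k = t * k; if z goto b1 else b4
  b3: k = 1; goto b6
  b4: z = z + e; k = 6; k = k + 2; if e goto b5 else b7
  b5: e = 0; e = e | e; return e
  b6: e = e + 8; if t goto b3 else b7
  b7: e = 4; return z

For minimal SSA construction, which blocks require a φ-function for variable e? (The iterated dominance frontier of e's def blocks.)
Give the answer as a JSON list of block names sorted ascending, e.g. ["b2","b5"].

Answer: ["b3", "b7"]

Working:
idom tree: b1←b0 b2←b1 b3←b0 b4←b2 b5←b4 b6←b3 b7←b0
Dom∩ at merges:
  b1: preds {b0,b2}: {b0} ∩ {b0,b1,b2} = {b0}; idom=b0
  b3: preds {b0,b6}: {b0} ∩ {b0,b3,b6} = {b0}; idom=b0
  b7: preds {b4,b6}: {b0,b1,b2,b4} ∩ {b0,b3,b6} = {b0}; idom=b0

DF derivation:
  b1←b0: walk · to b0
  b1←b2: walk b2→b1 to b0
  b3←b0: walk · to b0
  b3←b6: walk b6→b3 to b0
  b7←b4: walk b4→b2→b1 to b0
  b7←b6: walk b6→b3 to b0
  DF(b0)=∅
  DF(b1)={b1,b7}
  DF(b2)={b1,b7}
  DF(b3)={b3,b7}
  DF(b4)={b7}
  DF(b5)=∅
  DF(b6)={b3,b7}
  DF(b7)=∅

φ for e: defs {b0,b5,b6,b7}
  DF⁺ = {b3,b7}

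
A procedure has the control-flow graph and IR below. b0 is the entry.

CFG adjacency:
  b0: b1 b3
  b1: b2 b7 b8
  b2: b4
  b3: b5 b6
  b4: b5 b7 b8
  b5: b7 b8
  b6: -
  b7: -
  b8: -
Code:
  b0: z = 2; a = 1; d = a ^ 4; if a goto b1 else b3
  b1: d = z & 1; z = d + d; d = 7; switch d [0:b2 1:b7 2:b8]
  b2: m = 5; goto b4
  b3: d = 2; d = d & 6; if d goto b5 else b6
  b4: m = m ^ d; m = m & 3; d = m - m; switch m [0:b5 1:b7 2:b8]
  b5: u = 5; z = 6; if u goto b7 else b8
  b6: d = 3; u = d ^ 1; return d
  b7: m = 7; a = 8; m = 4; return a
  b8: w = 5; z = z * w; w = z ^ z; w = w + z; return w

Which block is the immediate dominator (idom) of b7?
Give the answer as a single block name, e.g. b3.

idom tree: b1←b0 b2←b1 b3←b0 b4←b2 b5←b0 b6←b3 b7←b0 b8←b0
Dom at joins:
  b5: preds {b3,b4}: {b0,b3} ∩ {b0,b1,b2,b4} = {b0}; idom=b0
  b7: preds {b1,b4,b5}: {b0,b1} ∩ {b0,b1,b2,b4} ∩ {b0,b5} = {b0}; idom=b0
  b8: preds {b1,b4,b5}: {b0,b1} ∩ {b0,b1,b2,b4} ∩ {b0,b5} = {b0}; idom=b0

idom(b7) = b0

Answer: b0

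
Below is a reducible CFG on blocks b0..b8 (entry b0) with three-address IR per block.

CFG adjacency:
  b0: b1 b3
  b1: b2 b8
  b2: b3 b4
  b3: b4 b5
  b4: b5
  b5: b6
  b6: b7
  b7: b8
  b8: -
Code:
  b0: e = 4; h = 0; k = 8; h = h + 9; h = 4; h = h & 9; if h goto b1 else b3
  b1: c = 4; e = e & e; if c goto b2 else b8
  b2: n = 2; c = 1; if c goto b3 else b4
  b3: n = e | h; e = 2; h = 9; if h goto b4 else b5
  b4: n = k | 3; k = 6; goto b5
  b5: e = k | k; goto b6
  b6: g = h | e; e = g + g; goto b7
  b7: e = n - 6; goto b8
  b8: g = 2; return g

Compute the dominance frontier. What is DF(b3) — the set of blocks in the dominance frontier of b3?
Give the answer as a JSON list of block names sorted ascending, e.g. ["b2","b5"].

Answer: ["b4", "b5"]

Analysis:
idom tree: b1←b0 b2←b1 b3←b0 b4←b0 b5←b0 b6←b5 b7←b6 b8←b0
Join-block Dom:
  b3: preds {b0,b2}: {b0} ∩ {b0,b1,b2} = {b0}; idom=b0
  b4: preds {b2,b3}: {b0,b1,b2} ∩ {b0,b3} = {b0}; idom=b0
  b5: preds {b3,b4}: {b0,b3} ∩ {b0,b4} = {b0}; idom=b0
  b8: preds {b1,b7}: {b0,b1} ∩ {b0,b5,b6,b7} = {b0}; idom=b0

DF walk-up:
  join b3 pred b0: · stop@b0
  join b3 pred b2: b2→b1 stop@b0
  join b4 pred b2: b2→b1 stop@b0
  join b4 pred b3: b3 stop@b0
  join b5 pred b3: b3 stop@b0
  join b5 pred b4: b4 stop@b0
  join b8 pred b1: b1 stop@b0
  join b8 pred b7: b7→b6→b5 stop@b0
  b0 → ∅
  b1 → {b3,b4,b8}
  b2 → {b3,b4}
  b3 → {b4,b5}
  b4 → {b5}
  b5 → {b8}
  b6 → {b8}
  b7 → {b8}
  b8 → ∅

DF(b3) = ["b4", "b5"]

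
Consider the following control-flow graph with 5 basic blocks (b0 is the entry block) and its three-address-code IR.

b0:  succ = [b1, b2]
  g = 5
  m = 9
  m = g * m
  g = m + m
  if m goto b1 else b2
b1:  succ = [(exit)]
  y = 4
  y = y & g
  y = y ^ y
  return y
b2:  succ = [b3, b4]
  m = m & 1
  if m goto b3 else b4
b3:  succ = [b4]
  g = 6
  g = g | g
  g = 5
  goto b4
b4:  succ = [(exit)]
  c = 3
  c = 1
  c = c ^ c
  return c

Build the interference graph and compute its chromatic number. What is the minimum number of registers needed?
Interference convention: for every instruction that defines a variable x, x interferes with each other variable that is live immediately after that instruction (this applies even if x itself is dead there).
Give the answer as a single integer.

def/use:
  b0: {g,m} / ∅
  b1: {y} / {g}
  b2: {m} / {m}
  b3: {g} / ∅
  b4: {c} / ∅

Backward fixpoint:
  b0 li=∅ lo={g,m}
  b1 li={g} lo=∅
  b2 li={m} lo=∅
  b3 li=∅ lo=∅
  b4 li=∅ lo=∅

Interfere edges:
  c↔∅
  g↔{m,y}
  m↔{g}
  y↔{g}

Chromatic number:
  lower bound: {g,m} mutually conflict ⇒ χ ≥ 2
  assign c→r0 g→r0 m→r1 y→r1 — no edge inside a register ⇒ χ ≤ 2
  χ = 2

Answer: 2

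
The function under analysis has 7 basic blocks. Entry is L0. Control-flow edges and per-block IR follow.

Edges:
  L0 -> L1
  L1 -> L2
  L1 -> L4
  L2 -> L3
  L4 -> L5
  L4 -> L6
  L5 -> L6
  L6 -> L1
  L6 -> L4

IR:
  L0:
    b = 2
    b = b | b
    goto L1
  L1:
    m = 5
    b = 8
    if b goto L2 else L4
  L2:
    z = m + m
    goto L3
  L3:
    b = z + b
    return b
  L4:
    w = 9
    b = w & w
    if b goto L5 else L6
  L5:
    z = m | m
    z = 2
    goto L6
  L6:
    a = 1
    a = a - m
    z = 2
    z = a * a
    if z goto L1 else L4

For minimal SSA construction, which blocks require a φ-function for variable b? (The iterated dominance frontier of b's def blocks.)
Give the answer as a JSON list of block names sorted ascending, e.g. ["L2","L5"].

idom tree: L1←L0 L2←L1 L3←L2 L4←L1 L5←L4 L6←L4
Dom at joins:
  L1: preds {L0,L6}: {L0} ∩ {L0,L1,L4,L6} = {L0}; idom=L0
  L4: preds {L1,L6}: {L0,L1} ∩ {L0,L1,L4,L6} = {L0,L1}; idom=L1
  L6: preds {L4,L5}: {L0,L1,L4} ∩ {L0,L1,L4,L5} = {L0,L1,L4}; idom=L4

DF derivation:
  join L1 pred L0: · stop@L0
  join L1 pred L6: L6→L4→L1 stop@L0
  join L4 pred L1: · stop@L1
  join L4 pred L6: L6→L4 stop@L1
  join L6 pred L4: · stop@L4
  join L6 pred L5: L5 stop@L4
  L0: DF=∅
  L1: DF={L1}
  L2: DF=∅
  L3: DF=∅
  L4: DF={L1,L4}
  L5: DF={L6}
  L6: DF={L1,L4}

φ for b: defs {L0,L1,L3,L4}
  DF⁺ = {L1,L4}

Answer: ["L1", "L4"]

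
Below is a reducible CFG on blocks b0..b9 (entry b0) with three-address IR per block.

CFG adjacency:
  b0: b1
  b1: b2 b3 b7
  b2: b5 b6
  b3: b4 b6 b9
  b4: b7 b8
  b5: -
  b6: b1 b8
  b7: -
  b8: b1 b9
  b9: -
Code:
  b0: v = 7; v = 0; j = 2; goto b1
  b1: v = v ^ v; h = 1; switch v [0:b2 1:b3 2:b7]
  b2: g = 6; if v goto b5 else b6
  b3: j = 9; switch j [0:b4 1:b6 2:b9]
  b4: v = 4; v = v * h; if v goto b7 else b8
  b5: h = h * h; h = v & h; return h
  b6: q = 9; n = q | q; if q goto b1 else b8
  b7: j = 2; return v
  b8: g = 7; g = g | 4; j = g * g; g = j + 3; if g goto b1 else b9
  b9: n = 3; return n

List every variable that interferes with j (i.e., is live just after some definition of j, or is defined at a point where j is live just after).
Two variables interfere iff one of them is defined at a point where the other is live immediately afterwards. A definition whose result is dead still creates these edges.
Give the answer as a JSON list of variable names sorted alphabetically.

Block summaries:
  b0 def {j,v} use ∅
  b1 def {h,v} use {v}
  b2 def {g} use {v}
  b3 def {j} use ∅
  b4 def {v} use {h}
  b5 def {h} use {h,v}
  b6 def {n,q} use ∅
  b7 def {j} use {v}
  b8 def {g,j} use ∅
  b9 def {n} use ∅

Backward fixpoint:
  b0: in=∅ out={v}
  b1: in={v} out={h,v}
  b2: in={h,v} out={h,v}
  b3: in={h,v} out={h,v}
  b4: in={h} out={v}
  b5: in={h,v} out=∅
  b6: in={v} out={v}
  b7: in={v} out=∅
  b8: in={v} out={v}
  b9: in=∅ out=∅

Interference:
  g↔{h,v}
  h↔{g,j,v}
  j↔{h,v}
  n↔{q,v}
  q↔{n,v}
  v↔{g,h,j,n,q}

N(j) = ["h", "v"]

Answer: ["h", "v"]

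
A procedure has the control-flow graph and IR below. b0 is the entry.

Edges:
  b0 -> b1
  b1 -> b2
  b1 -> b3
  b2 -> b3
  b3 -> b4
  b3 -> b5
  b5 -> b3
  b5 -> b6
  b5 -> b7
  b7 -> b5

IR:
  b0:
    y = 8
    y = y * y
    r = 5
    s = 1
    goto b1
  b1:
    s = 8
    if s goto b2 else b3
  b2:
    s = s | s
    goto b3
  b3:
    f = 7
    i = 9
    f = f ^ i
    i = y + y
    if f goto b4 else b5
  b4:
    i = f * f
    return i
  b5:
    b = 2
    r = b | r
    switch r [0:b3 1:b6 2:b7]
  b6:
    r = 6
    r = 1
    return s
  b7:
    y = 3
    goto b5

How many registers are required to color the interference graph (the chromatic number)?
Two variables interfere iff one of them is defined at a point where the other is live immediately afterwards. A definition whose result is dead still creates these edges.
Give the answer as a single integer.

Block summaries:
  b0: def={r,s,y} ue=∅
  b1: def={s} ue=∅
  b2: def={s} ue={s}
  b3: def={f,i} ue={y}
  b4: def={i} ue={f}
  b5: def={b,r} ue={r}
  b6: def={r} ue={s}
  b7: def={y} ue=∅

Backward fixpoint:
  live b0: ∅→{r,y}
  live b1: {r,y}→{r,s,y}
  live b2: {r,s,y}→{r,s,y}
  live b3: {r,s,y}→{f,r,s,y}
  live b4: {f}→∅
  live b5: {r,s,y}→{r,s,y}
  live b6: {s}→∅
  live b7: {r,s}→{r,s,y}

Conflict graph:
  b: {r,s,y}
  f: {i,r,s,y}
  i: {f,r,s,y}
  r: {b,f,i,s,y}
  s: {b,f,i,r,y}
  y: {b,f,i,r,s}

Chromatic number:
  clique {f,i,r,s,y} ⇒ need ≥ 5
  assign b→r3 f→r3 i→r4 r→r0 s→r1 y→r2 — no edge inside a register ⇒ χ ≤ 5
  χ = 5

Answer: 5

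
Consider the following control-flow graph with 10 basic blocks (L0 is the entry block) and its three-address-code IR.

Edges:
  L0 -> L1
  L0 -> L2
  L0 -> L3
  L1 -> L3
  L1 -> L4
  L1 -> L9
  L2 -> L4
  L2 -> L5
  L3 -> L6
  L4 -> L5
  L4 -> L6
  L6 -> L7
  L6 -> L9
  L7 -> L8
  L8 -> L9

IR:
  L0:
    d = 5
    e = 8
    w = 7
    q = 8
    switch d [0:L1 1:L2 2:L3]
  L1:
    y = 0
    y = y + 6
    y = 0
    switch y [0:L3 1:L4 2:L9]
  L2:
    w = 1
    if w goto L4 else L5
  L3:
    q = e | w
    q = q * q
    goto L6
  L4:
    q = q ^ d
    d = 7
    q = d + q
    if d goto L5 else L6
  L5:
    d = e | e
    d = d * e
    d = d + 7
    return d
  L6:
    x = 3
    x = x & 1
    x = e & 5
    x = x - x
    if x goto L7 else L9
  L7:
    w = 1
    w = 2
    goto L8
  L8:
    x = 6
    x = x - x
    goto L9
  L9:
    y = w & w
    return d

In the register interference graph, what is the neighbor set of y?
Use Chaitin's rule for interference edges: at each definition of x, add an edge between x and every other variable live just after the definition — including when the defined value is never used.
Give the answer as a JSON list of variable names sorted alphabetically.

Answer: ["d", "e", "q", "w"]

Analysis:
Block summaries:
  L0: {d,e,q,w} / ∅
  L1: {y} / ∅
  L2: {w} / ∅
  L3: {q} / {e,w}
  L4: {d,q} / {d,q}
  L5: {d} / {e}
  L6: {x} / {e}
  L7: {w} / ∅
  L8: {x} / ∅
  L9: {y} / {d,w}

Liveness:
  L0 li=∅ lo={d,e,q,w}
  L1 li={d,e,q,w} lo={d,e,q,w}
  L2 li={d,e,q} lo={d,e,q,w}
  L3 li={d,e,w} lo={d,e,w}
  L4 li={d,e,q,w} lo={d,e,w}
  L5 li={e} lo=∅
  L6 li={d,e,w} lo={d,w}
  L7 li={d} lo={d,w}
  L8 li={d,w} lo={d,w}
  L9 li={d,w} lo=∅

Interfere edges:
  d — {e,q,w,x,y}
  e — {d,q,w,x,y}
  q — {d,e,w,y}
  w — {d,e,q,x,y}
  x — {d,e,w}
  y — {d,e,q,w}

N(y) = ["d", "e", "q", "w"]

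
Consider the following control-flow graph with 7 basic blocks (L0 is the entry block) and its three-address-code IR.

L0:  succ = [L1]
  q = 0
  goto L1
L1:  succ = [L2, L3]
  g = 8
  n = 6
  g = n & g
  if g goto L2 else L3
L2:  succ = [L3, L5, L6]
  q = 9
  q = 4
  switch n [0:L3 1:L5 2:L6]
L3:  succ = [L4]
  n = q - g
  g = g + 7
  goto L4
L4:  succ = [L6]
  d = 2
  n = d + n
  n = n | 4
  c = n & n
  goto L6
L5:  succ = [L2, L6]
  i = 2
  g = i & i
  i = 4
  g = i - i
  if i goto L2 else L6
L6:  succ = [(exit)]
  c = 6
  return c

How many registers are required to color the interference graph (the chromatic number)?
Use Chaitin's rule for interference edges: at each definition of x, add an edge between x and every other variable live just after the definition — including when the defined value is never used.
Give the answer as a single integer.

Per-block:
  L0: {q} / ∅
  L1: {g,n} / ∅
  L2: {q} / {n}
  L3: {g,n} / {g,q}
  L4: {c,d,n} / {n}
  L5: {g,i} / ∅
  L6: {c} / ∅

Liveness:
  live L0: ∅→{q}
  live L1: {q}→{g,n,q}
  live L2: {g,n}→{g,n,q}
  live L3: {g,q}→{n}
  live L4: {n}→∅
  live L5: {n}→{g,n}
  live L6: ∅→∅

Interfere edges:
  c↔∅
  d↔{n}
  g↔{i,n,q}
  i↔{g,n}
  n↔{d,g,i,q}
  q↔{g,n}

Colouring:
  {g,i,n} pairwise interfere (3-clique) ⇒ χ ≥ 3
  3-colouring: r0={c,n}  r1={d,g}  r2={i,q}
  χ = 3

Answer: 3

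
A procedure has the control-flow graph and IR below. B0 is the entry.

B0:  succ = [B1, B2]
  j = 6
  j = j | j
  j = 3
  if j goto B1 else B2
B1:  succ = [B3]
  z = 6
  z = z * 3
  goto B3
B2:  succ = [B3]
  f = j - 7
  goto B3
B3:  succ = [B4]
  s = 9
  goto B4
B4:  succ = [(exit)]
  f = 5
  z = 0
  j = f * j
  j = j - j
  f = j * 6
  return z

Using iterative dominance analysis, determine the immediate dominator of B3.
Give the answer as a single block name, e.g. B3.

idom tree: B1←B0 B2←B0 B3←B0 B4←B3
Dom∩ at merges:
  B3: preds {B1,B2}: {B0,B1} ∩ {B0,B2} = {B0}; idom=B0

idom(B3) = B0

Answer: B0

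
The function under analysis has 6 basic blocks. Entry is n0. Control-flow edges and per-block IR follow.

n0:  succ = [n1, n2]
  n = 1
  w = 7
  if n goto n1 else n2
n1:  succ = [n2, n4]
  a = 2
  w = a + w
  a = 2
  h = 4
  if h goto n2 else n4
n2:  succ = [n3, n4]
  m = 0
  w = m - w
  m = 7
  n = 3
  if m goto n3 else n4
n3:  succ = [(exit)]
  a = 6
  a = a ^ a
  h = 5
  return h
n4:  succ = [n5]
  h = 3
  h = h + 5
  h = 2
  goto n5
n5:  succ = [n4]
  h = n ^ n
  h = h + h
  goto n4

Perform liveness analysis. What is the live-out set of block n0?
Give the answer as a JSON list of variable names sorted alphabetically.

def/use:
  n0: def={n,w} ue=∅
  n1: def={a,h,w} ue={w}
  n2: def={m,n,w} ue={w}
  n3: def={a,h} ue=∅
  n4: def={h} ue=∅
  n5: def={h} ue={n}

Backward fixpoint:
  n0 li=∅ lo={n,w}
  n1 li={n,w} lo={n,w}
  n2 li={w} lo={n}
  n3 li=∅ lo=∅
  n4 li={n} lo={n}
  n5 li={n} lo={n}

live-out(n0) = ["n", "w"]

Answer: ["n", "w"]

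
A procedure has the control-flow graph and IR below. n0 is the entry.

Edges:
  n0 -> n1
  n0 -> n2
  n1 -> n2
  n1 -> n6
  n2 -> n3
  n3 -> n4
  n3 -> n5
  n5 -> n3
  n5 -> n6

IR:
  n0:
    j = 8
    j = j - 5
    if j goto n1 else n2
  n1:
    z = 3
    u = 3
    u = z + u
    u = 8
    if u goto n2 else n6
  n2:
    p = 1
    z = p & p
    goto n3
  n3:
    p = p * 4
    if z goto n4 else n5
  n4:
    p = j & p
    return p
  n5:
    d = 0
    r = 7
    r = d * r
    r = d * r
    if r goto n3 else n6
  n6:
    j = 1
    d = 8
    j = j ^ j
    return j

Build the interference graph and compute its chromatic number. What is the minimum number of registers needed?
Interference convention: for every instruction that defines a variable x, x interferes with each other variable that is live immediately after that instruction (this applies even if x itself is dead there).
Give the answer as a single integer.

Answer: 5

Analysis:
Block summaries:
  n0 def {j} use ∅
  n1 def {u,z} use ∅
  n2 def {p,z} use ∅
  n3 def {p} use {p,z}
  n4 def {p} use {j,p}
  n5 def {d,r} use ∅
  n6 def {d,j} use ∅

Live sets:
  n0 li=∅ lo={j}
  n1 li={j} lo={j}
  n2 li={j} lo={j,p,z}
  n3 li={j,p,z} lo={j,p,z}
  n4 li={j,p} lo=∅
  n5 li={j,p,z} lo={j,p,z}
  n6 li=∅ lo=∅

Interfere edges:
  d — {j,p,r,z}
  j — {d,p,r,u,z}
  p — {d,j,r,z}
  r — {d,j,p,z}
  u — {j,z}
  z — {d,j,p,r,u}

Colouring:
  clique {d,j,p,r,z} ⇒ need ≥ 5
  assign d→c2 j→c0 p→c3 r→c4 u→c2 z→c1 — no edge inside a register ⇒ χ ≤ 5
  χ = 5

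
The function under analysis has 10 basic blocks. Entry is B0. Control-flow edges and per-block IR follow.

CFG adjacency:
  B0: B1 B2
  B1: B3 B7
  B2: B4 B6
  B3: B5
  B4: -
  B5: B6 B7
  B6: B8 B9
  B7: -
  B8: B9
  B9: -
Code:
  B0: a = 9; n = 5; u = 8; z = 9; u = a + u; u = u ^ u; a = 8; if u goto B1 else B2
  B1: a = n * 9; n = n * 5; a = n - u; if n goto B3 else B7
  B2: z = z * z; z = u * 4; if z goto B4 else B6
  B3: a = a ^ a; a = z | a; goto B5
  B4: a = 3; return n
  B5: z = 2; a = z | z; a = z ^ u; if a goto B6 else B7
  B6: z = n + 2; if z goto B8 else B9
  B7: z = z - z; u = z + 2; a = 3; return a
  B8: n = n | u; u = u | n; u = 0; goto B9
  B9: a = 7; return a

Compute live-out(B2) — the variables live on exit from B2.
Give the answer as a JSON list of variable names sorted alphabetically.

Answer: ["n", "u"]

Working:
Per-block:
  B0 def {a,n,u,z} use ∅
  B1 def {a,n} use {n,u}
  B2 def {z} use {u,z}
  B3 def {a} use {a,z}
  B4 def {a} use {n}
  B5 def {a,z} use {u}
  B6 def {z} use {n}
  B7 def {a,u,z} use {z}
  B8 def {n,u} use {n,u}
  B9 def {a} use ∅

Backward fixpoint:
  B0 li=∅ lo={n,u,z}
  B1 li={n,u,z} lo={a,n,u,z}
  B2 li={n,u,z} lo={n,u}
  B3 li={a,n,u,z} lo={n,u}
  B4 li={n} lo=∅
  B5 li={n,u} lo={n,u,z}
  B6 li={n,u} lo={n,u}
  B7 li={z} lo=∅
  B8 li={n,u} lo=∅
  B9 li=∅ lo=∅

live-out(B2) = ["n", "u"]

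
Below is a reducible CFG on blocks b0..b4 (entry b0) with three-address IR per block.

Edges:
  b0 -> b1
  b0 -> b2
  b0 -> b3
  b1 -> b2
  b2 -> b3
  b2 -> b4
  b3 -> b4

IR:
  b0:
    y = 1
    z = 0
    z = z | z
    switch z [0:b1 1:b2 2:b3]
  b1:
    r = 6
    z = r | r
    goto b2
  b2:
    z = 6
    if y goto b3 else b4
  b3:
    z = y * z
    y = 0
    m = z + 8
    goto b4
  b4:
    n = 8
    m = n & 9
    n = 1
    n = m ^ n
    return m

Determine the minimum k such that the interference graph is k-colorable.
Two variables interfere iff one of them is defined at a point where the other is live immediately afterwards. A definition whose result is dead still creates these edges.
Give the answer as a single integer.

Block summaries:
  b0 def {y,z} use ∅
  b1 def {r,z} use ∅
  b2 def {z} use {y}
  b3 def {m,y,z} use {y,z}
  b4 def {m,n} use ∅

Live sets:
  live b0: ∅→{y,z}
  live b1: {y}→{y}
  live b2: {y}→{y,z}
  live b3: {y,z}→∅
  live b4: ∅→∅

Interference:
  m — {n}
  n — {m}
  r — {y}
  y — {r,z}
  z — {y}

Chromatic number:
  clique {m,n} ⇒ need ≥ 2
  2-colouring: r0={m,y}  r1={n,r,z}
  χ = 2

Answer: 2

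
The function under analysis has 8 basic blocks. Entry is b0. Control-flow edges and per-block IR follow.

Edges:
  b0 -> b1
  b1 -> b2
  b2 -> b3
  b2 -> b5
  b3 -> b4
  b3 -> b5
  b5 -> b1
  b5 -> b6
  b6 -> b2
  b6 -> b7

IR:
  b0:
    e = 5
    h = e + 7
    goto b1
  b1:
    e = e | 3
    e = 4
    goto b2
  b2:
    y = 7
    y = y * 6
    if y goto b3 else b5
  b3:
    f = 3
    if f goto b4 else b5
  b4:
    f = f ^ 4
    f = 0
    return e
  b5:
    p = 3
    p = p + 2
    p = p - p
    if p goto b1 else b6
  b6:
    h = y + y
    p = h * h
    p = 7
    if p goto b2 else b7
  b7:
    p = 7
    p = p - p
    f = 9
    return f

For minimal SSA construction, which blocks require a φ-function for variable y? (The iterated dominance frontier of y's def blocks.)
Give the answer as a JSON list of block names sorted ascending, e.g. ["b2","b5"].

idom tree: b1←b0 b2←b1 b3←b2 b4←b3 b5←b2 b6←b5 b7←b6
Dom at joins:
  b1: preds {b0,b5}: {b0} ∩ {b0,b1,b2,b5} = {b0}; idom=b0
  b2: preds {b1,b6}: {b0,b1} ∩ {b0,b1,b2,b5,b6} = {b0,b1}; idom=b1
  b5: preds {b2,b3}: {b0,b1,b2} ∩ {b0,b1,b2,b3} = {b0,b1,b2}; idom=b2

DF walk-up:
  b1←b0: walk · to b0
  b1←b5: walk b5→b2→b1 to b0
  b2←b1: walk · to b1
  b2←b6: walk b6→b5→b2 to b1
  b5←b2: walk · to b2
  b5←b3: walk b3 to b2
  b0 → ∅
  b1 → {b1}
  b2 → {b1,b2}
  b3 → {b5}
  b4 → ∅
  b5 → {b1,b2}
  b6 → {b2}
  b7 → ∅

φ for y: defs {b2}
  DF⁺ = {b1,b2}

Answer: ["b1", "b2"]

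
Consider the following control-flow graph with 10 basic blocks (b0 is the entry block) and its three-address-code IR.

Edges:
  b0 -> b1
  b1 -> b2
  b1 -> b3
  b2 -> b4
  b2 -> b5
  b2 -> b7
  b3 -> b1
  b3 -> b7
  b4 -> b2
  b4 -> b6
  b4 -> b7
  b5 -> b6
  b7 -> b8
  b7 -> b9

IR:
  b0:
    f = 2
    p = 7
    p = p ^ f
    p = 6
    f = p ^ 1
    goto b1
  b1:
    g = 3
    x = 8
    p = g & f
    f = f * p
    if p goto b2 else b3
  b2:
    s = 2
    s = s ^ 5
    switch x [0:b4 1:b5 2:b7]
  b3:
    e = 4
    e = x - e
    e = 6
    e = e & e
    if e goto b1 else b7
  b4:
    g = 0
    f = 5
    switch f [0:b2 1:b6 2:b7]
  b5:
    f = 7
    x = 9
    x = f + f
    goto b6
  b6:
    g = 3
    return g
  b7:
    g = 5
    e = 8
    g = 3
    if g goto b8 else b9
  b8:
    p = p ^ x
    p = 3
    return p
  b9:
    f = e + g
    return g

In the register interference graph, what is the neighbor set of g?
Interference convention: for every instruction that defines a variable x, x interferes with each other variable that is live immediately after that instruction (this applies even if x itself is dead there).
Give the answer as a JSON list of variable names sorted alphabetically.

Answer: ["e", "f", "p", "x"]

Analysis:
def/use:
  b0: {f,p} / ∅
  b1: {f,g,p,x} / {f}
  b2: {s} / {x}
  b3: {e} / {x}
  b4: {f,g} / ∅
  b5: {f,x} / ∅
  b6: {g} / ∅
  b7: {e,g} / ∅
  b8: {p} / {p,x}
  b9: {f} / {e,g}

Backward fixpoint:
  b0: in=∅ out={f}
  b1: in={f} out={f,p,x}
  b2: in={p,x} out={p,x}
  b3: in={f,p,x} out={f,p,x}
  b4: in={p,x} out={p,x}
  b5: in=∅ out=∅
  b6: in=∅ out=∅
  b7: in={p,x} out={e,g,p,x}
  b8: in={p,x} out=∅
  b9: in={e,g} out=∅

Interference:
  e↔{f,g,p,x}
  f↔{e,g,p,x}
  g↔{e,f,p,x}
  p↔{e,f,g,s,x}
  s↔{p,x}
  x↔{e,f,g,p,s}

N(g) = ["e", "f", "p", "x"]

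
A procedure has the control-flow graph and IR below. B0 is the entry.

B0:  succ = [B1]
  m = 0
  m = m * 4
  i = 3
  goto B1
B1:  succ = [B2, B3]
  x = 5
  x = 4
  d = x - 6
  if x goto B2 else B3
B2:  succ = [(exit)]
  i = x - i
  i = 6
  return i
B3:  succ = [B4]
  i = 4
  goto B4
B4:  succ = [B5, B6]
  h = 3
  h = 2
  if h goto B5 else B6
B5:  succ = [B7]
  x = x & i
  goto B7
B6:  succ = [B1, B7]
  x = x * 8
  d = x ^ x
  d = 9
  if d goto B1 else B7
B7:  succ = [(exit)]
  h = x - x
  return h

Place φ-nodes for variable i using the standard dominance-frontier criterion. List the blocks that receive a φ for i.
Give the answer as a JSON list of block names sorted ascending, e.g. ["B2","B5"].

Answer: ["B1"]

Working:
idom tree: B1←B0 B2←B1 B3←B1 B4←B3 B5←B4 B6←B4 B7←B4
Dom∩ at merges:
  B1: preds {B0,B6}: {B0} ∩ {B0,B1,B3,B4,B6} = {B0}; idom=B0
  B7: preds {B5,B6}: {B0,B1,B3,B4,B5} ∩ {B0,B1,B3,B4,B6} = {B0,B1,B3,B4}; idom=B4

DF walk-up:
  join B1 pred B0: · stop@B0
  join B1 pred B6: B6→B4→B3→B1 stop@B0
  join B7 pred B5: B5 stop@B4
  join B7 pred B6: B6 stop@B4
  B0 → ∅
  B1 → {B1}
  B2 → ∅
  B3 → {B1}
  B4 → {B1}
  B5 → {B7}
  B6 → {B1,B7}
  B7 → ∅

φ for i: defs {B0,B2,B3}
  DF⁺ = {B1}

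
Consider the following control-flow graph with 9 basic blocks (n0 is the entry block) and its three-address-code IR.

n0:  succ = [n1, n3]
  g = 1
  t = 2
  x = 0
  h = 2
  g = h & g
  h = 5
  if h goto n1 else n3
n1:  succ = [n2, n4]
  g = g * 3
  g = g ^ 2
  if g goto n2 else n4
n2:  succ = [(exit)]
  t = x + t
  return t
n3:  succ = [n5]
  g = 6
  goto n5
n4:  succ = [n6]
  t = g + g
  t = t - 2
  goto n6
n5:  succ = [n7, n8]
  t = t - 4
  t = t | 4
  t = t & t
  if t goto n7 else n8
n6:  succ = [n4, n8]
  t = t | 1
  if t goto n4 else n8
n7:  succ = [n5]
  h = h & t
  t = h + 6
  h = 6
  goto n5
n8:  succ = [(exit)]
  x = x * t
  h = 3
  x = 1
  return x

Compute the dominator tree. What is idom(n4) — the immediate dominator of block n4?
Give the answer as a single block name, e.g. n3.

idom tree: n1←n0 n2←n1 n3←n0 n4←n1 n5←n3 n6←n4 n7←n5 n8←n0
Join-block Dom:
  n4: preds {n1,n6}: {n0,n1} ∩ {n0,n1,n4,n6} = {n0,n1}; idom=n1
  n5: preds {n3,n7}: {n0,n3} ∩ {n0,n3,n5,n7} = {n0,n3}; idom=n3
  n8: preds {n5,n6}: {n0,n3,n5} ∩ {n0,n1,n4,n6} = {n0}; idom=n0

idom(n4) = n1

Answer: n1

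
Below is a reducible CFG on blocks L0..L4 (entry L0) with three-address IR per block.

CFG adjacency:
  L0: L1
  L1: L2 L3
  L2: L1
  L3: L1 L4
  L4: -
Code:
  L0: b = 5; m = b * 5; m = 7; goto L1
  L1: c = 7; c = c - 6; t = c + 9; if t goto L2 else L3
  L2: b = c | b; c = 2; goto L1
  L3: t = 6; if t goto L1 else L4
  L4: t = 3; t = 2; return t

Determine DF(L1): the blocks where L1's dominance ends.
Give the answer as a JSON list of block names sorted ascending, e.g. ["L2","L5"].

idom tree: L1←L0 L2←L1 L3←L1 L4←L3
Dom at joins:
  L1: preds {L0,L2,L3}: {L0} ∩ {L0,L1,L2} ∩ {L0,L1,L3} = {L0}; idom=L0

Frontier:
  join L1 pred L0: · stop@L0
  join L1 pred L2: L2→L1 stop@L0
  join L1 pred L3: L3→L1 stop@L0
  L0: DF=∅
  L1: DF={L1}
  L2: DF={L1}
  L3: DF={L1}
  L4: DF=∅

DF(L1) = ["L1"]

Answer: ["L1"]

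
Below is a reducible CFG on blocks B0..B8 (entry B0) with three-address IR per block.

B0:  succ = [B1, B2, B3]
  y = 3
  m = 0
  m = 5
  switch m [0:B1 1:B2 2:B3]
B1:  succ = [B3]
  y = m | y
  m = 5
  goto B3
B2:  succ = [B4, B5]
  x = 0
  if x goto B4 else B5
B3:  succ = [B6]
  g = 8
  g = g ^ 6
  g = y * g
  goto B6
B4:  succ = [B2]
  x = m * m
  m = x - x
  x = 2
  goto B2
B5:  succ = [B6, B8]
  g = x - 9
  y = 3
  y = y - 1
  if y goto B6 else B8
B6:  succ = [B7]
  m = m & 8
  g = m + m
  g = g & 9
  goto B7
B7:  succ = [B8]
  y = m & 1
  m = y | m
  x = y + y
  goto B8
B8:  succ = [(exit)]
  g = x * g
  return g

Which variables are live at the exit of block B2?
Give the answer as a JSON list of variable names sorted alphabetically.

Answer: ["m", "x"]

Working:
Per-block:
  B0 def {m,y} use ∅
  B1 def {m,y} use {m,y}
  B2 def {x} use ∅
  B3 def {g} use {y}
  B4 def {m,x} use {m}
  B5 def {g,y} use {x}
  B6 def {g,m} use {m}
  B7 def {m,x,y} use {m}
  B8 def {g} use {g,x}

Backward fixpoint:
  B0: in=∅ out={m,y}
  B1: in={m,y} out={m,y}
  B2: in={m} out={m,x}
  B3: in={m,y} out={m}
  B4: in={m} out={m}
  B5: in={m,x} out={g,m,x}
  B6: in={m} out={g,m}
  B7: in={g,m} out={g,x}
  B8: in={g,x} out=∅

live-out(B2) = ["m", "x"]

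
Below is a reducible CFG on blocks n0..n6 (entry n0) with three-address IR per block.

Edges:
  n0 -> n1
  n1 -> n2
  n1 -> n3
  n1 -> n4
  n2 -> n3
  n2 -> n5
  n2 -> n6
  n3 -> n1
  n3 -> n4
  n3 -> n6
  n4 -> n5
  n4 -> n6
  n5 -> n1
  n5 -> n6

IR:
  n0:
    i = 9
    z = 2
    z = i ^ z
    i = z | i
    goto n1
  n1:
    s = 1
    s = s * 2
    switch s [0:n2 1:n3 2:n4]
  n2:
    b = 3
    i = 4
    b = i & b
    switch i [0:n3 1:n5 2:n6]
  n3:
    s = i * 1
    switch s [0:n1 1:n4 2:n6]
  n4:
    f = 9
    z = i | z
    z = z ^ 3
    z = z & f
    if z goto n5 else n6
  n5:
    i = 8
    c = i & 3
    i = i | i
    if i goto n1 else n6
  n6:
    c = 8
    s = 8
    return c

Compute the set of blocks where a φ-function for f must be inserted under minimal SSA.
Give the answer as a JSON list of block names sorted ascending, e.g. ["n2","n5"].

Answer: ["n1", "n5", "n6"]

Derivation:
idom tree: n1←n0 n2←n1 n3←n1 n4←n1 n5←n1 n6←n1
Dom∩ at merges:
  n1: preds {n0,n3,n5}: {n0} ∩ {n0,n1,n3} ∩ {n0,n1,n5} = {n0}; idom=n0
  n3: preds {n1,n2}: {n0,n1} ∩ {n0,n1,n2} = {n0,n1}; idom=n1
  n4: preds {n1,n3}: {n0,n1} ∩ {n0,n1,n3} = {n0,n1}; idom=n1
  n5: preds {n2,n4}: {n0,n1,n2} ∩ {n0,n1,n4} = {n0,n1}; idom=n1
  n6: preds {n2,n3,n4,n5}: {n0,n1,n2} ∩ {n0,n1,n3} ∩ {n0,n1,n4} ∩ {n0,n1,n5} = {n0,n1}; idom=n1

Frontier:
  join n1 pred n0: · stop@n0
  join n1 pred n3: n3→n1 stop@n0
  join n1 pred n5: n5→n1 stop@n0
  join n3 pred n1: · stop@n1
  join n3 pred n2: n2 stop@n1
  join n4 pred n1: · stop@n1
  join n4 pred n3: n3 stop@n1
  join n5 pred n2: n2 stop@n1
  join n5 pred n4: n4 stop@n1
  join n6 pred n2: n2 stop@n1
  join n6 pred n3: n3 stop@n1
  join n6 pred n4: n4 stop@n1
  join n6 pred n5: n5 stop@n1
  n0 → ∅
  n1 → {n1}
  n2 → {n3,n5,n6}
  n3 → {n1,n4,n6}
  n4 → {n5,n6}
  n5 → {n1,n6}
  n6 → ∅

φ for f: defs {n4}
  DF⁺ = {n1,n5,n6}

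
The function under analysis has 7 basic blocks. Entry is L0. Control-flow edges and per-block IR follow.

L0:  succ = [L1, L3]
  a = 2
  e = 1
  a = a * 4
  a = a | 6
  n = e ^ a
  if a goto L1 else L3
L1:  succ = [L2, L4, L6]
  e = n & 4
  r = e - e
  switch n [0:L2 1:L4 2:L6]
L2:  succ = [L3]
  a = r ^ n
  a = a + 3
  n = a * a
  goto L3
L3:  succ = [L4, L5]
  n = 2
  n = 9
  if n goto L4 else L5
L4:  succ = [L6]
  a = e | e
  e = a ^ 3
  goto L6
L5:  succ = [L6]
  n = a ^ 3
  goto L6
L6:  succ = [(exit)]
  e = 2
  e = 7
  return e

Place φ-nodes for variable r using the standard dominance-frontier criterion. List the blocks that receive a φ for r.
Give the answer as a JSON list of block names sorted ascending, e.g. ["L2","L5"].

idom tree: L1←L0 L2←L1 L3←L0 L4←L0 L5←L3 L6←L0
Dom∩ at merges:
  L3: preds {L0,L2}: {L0} ∩ {L0,L1,L2} = {L0}; idom=L0
  L4: preds {L1,L3}: {L0,L1} ∩ {L0,L3} = {L0}; idom=L0
  L6: preds {L1,L4,L5}: {L0,L1} ∩ {L0,L4} ∩ {L0,L3,L5} = {L0}; idom=L0

DF derivation:
  join L3 pred L0: · stop@L0
  join L3 pred L2: L2→L1 stop@L0
  join L4 pred L1: L1 stop@L0
  join L4 pred L3: L3 stop@L0
  join L6 pred L1: L1 stop@L0
  join L6 pred L4: L4 stop@L0
  join L6 pred L5: L5→L3 stop@L0
  L0 → ∅
  L1 → {L3,L4,L6}
  L2 → {L3}
  L3 → {L4,L6}
  L4 → {L6}
  L5 → {L6}
  L6 → ∅

φ for r: defs {L1}
  DF⁺ = {L3,L4,L6}

Answer: ["L3", "L4", "L6"]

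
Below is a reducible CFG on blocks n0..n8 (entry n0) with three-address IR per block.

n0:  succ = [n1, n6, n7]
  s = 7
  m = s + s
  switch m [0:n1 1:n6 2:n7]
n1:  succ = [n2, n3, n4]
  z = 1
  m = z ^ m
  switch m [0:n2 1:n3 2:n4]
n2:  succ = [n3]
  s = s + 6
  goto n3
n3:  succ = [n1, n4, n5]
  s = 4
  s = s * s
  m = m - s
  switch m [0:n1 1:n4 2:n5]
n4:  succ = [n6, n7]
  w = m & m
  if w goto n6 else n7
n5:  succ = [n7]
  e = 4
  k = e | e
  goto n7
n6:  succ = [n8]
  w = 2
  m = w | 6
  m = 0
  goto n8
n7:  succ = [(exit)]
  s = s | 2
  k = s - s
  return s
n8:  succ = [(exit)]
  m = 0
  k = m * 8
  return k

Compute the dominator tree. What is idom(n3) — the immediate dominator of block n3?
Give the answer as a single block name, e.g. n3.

idom tree: n1←n0 n2←n1 n3←n1 n4←n1 n5←n3 n6←n0 n7←n0 n8←n6
Join-block Dom:
  n1: preds {n0,n3}: {n0} ∩ {n0,n1,n3} = {n0}; idom=n0
  n3: preds {n1,n2}: {n0,n1} ∩ {n0,n1,n2} = {n0,n1}; idom=n1
  n4: preds {n1,n3}: {n0,n1} ∩ {n0,n1,n3} = {n0,n1}; idom=n1
  n6: preds {n0,n4}: {n0} ∩ {n0,n1,n4} = {n0}; idom=n0
  n7: preds {n0,n4,n5}: {n0} ∩ {n0,n1,n4} ∩ {n0,n1,n3,n5} = {n0}; idom=n0

idom(n3) = n1

Answer: n1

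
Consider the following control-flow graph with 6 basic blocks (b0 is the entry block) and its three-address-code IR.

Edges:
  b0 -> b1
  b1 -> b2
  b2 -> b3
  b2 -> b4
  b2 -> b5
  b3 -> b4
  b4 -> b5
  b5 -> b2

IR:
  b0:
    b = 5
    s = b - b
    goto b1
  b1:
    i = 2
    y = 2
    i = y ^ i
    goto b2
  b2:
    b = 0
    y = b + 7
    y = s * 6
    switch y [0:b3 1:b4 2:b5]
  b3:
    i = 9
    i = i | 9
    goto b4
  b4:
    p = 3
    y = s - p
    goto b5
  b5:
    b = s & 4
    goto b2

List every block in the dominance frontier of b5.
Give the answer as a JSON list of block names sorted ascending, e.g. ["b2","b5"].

Answer: ["b2"]

Analysis:
idom tree: b1←b0 b2←b1 b3←b2 b4←b2 b5←b2
Dom∩ at merges:
  b2: preds {b1,b5}: {b0,b1} ∩ {b0,b1,b2,b5} = {b0,b1}; idom=b1
  b4: preds {b2,b3}: {b0,b1,b2} ∩ {b0,b1,b2,b3} = {b0,b1,b2}; idom=b2
  b5: preds {b2,b4}: {b0,b1,b2} ∩ {b0,b1,b2,b4} = {b0,b1,b2}; idom=b2

DF derivation:
  join b2 pred b1: · stop@b1
  join b2 pred b5: b5→b2 stop@b1
  join b4 pred b2: · stop@b2
  join b4 pred b3: b3 stop@b2
  join b5 pred b2: · stop@b2
  join b5 pred b4: b4 stop@b2
  DF(b0)=∅
  DF(b1)=∅
  DF(b2)={b2}
  DF(b3)={b4}
  DF(b4)={b5}
  DF(b5)={b2}

DF(b5) = ["b2"]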